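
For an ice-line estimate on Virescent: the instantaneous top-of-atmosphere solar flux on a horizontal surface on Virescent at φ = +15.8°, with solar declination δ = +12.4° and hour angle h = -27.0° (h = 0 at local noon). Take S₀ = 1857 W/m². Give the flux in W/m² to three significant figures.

cos θ_z = sin φ sin δ + cos φ cos δ cos h = 0.058468 + 0.837343 = 0.895811.
Flux = S₀ · cos θ_z = 1857 × 0.895811 = 1664 W/m².

1.66e+03 W/m²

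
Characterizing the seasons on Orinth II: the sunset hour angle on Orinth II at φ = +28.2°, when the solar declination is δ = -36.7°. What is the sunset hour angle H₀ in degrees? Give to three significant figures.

H₀ = 66.4°

cos H₀ = −tan φ · tan δ = −tan(+28.2°) × tan(-36.700°) = 0.3997, so H₀ = 1.1596 rad = 66.44°.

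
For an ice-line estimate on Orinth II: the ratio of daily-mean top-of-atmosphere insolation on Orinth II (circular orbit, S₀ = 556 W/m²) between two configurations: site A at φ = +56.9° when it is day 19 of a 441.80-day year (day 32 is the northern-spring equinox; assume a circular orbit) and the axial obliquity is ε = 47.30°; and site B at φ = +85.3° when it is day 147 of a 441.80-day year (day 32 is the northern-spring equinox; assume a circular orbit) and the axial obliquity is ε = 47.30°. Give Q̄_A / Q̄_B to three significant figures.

— Configuration A (φ=+56.9°):
Solar longitude: λ_s = 360° × (19 − 32)/441.80 = -10.593°, i.e. -10.593° + 360° = 349.407°.
sin δ = sin 47.30° × sin 349.407° = -0.13510, so δ = -7.764°.
cos H₀ = −tan(+56.9°) tan(-7.764°) = 0.2092, H₀ = 1.3601 rad.
Bracket: H₀ sin φ sin δ + cos φ cos δ sin H₀ = 1.3601×0.83772×-0.13510 + 0.54610×0.99083×0.97788 = -0.153931 + 0.529123 = 0.375192.
Q̄ = (S₀/π) × [bracket] = (556/π) × 0.375192 = 66.402 W/m².
— Configuration B (φ=+85.3°):
Solar longitude: λ_s = 360° × (147 − 32)/441.80 = 93.708°.
sin δ = sin 47.30° × sin 93.708° = 0.73338, so δ = +47.170°.
cos H₀ = −tan(+85.3°) tan(+47.170°) = -13.1214 ≤ −1 ⇒ polar day, H₀ = π.
Bracket: H₀ sin φ sin δ + cos φ cos δ sin H₀ = 3.1416×0.99664×0.73338 + 0.08194×0.67982×0.00000 = 2.296245 + 0.000000 = 2.296245.
Q̄ = (S₀/π) × [bracket] = (556/π) × 2.296245 = 406.39 W/m².
Ratio Q̄_A / Q̄_B = 66.402 / 406.39 = 0.1634.

Q̄_A / Q̄_B ≈ 0.163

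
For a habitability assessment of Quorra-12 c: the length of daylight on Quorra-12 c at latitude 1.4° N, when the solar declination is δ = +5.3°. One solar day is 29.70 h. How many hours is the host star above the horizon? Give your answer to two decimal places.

cos h₀ = −tan ϕ · tan δ = −tan(+1.4°) × tan(+5.300°) = -0.0023, so h₀ = 1.5731 rad = 90.13°.
Daylight = 2h₀/(2π) × 29.70 h = (1.5731/π) × 29.70 = 14.87 h.

14.87 h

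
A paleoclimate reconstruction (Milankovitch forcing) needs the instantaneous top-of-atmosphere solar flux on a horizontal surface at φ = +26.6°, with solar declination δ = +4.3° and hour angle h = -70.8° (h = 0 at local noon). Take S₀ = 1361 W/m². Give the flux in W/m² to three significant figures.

445 W/m²

cos θ_z = sin φ sin δ + cos φ cos δ cos h = 0.033572 + 0.293230 = 0.326802.
Flux = S₀ · cos θ_z = 1361 × 0.326802 = 444.8 W/m².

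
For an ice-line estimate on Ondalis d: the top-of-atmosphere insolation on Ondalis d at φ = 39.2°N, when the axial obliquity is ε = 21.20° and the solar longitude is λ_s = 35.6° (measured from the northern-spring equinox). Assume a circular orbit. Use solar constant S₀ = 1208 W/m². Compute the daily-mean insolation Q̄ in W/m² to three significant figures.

Q̄ ≈ 376 W/m²

Solar declination: sin δ = sin ε · sin λ_s = sin 21.20° × sin 35.6° = 0.21051, so δ = +12.152°.
cos H₀ = −tan(+39.2°) tan(+12.152°) = -0.1756, H₀ = 1.7473 rad.
Bracket: H₀ sin φ sin δ + cos φ cos δ sin H₀ = 1.7473×0.63203×0.21051 + 0.77494×0.97759×0.98446 = 0.232476 + 0.745801 = 0.978277.
Q̄ = (S₀/π) × [bracket] = (1208/π) × 0.978277 = 376.2 W/m².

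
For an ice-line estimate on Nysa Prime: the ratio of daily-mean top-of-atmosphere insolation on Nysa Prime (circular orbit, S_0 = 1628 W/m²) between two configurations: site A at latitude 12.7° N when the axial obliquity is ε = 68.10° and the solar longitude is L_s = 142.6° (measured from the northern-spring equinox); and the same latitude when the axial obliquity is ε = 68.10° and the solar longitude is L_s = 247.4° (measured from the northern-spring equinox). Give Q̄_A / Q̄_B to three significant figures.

— Configuration A (ϕ=+12.7°):
Solar declination: sin δ = sin ε · sin L_s = sin 68.10° × sin 142.6° = 0.56355, so δ = +34.301°.
cos h₀ = −tan(+12.7°) tan(+34.301°) = -0.1537, h₀ = 1.7251 rad.
Bracket: h₀ sin ϕ sin δ + cos ϕ cos δ sin h₀ = 1.7251×0.21985×0.56355 + 0.97553×0.82609×0.98811 = 0.213734 + 0.796294 = 1.010028.
Q̄ = (S_0/π) × [bracket] = (1628/π) × 1.010028 = 523.41 W/m².
— Configuration B (ϕ=+12.7°):
Solar declination: sin δ = sin ε · sin L_s = sin 68.10° × sin 247.4° = -0.85659, so δ = -58.936°.
cos h₀ = −tan(+12.7°) tan(-58.936°) = 0.3741, h₀ = 1.1874 rad.
Bracket: h₀ sin ϕ sin δ + cos ϕ cos δ sin h₀ = 1.1874×0.21985×-0.85659 + 0.97553×0.51600×0.92738 = -0.223613 + 0.466818 = 0.243205.
Q̄ = (S_0/π) × [bracket] = (1628/π) × 0.243205 = 126.03 W/m².
Ratio Q̄_A / Q̄_B = 523.41 / 126.03 = 4.153.

Q̄_A / Q̄_B ≈ 4.15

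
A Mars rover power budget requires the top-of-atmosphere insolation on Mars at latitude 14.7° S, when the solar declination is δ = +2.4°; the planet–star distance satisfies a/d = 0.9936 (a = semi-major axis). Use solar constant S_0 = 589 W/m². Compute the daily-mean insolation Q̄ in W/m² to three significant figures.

Q̄ ≈ 176 W/m²

cos h₀ = −tan(-14.7°) tan(+2.400°) = 0.0110, h₀ = 1.5598 rad.
Bracket: h₀ sin ϕ sin δ + cos ϕ cos δ sin h₀ = 1.5598×-0.25376×0.04188 + 0.96727×0.99912×0.99994 = -0.016577 + 0.966361 = 0.949784.
Inverse-square distance factor (a/d)² = 0.9936² = 0.987241.
Q̄ = (S_0/π) × 0.987241 × [bracket] = (589/π) × 0.987241 × 0.949784 = 175.8 W/m².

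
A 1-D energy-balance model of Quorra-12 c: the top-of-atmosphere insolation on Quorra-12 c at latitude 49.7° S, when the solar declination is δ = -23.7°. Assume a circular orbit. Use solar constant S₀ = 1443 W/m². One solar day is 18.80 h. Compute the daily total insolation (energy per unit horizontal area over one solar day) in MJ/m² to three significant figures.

cos H₀ = −tan(-49.7°) tan(-23.700°) = -0.5176, H₀ = 2.1149 rad.
Bracket: H₀ sin φ sin δ + cos φ cos δ sin H₀ = 2.1149×-0.76267×-0.40195 + 0.64679×0.91566×0.85561 = 0.648334 + 0.506726 = 1.155060.
Q̄ = (S₀/π) × [bracket] = (1443/π) × 1.155060 = 530.54 W/m².
Daily total = Q̄ × 18.80 h × 3600 s/h = 530.54 × 18.80 × 3600 / 10⁶ = 35.91 MJ/m².

35.9 MJ/m²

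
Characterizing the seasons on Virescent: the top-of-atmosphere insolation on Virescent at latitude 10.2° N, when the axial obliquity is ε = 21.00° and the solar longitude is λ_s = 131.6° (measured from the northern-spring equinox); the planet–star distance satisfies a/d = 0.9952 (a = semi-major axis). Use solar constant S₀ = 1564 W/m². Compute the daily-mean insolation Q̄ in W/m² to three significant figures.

Solar declination: sin δ = sin ε · sin λ_s = sin 21.00° × sin 131.6° = 0.26799, so δ = +15.545°.
cos H₀ = −tan(+10.2°) tan(+15.545°) = -0.0500, H₀ = 1.6209 rad.
Bracket: H₀ sin φ sin δ + cos φ cos δ sin H₀ = 1.6209×0.17708×0.26799 + 0.98420×0.96342×0.99875 = 0.076921 + 0.947013 = 1.023934.
Inverse-square distance factor (a/d)² = 0.9952² = 0.990423.
Q̄ = (S₀/π) × 0.990423 × [bracket] = (1564/π) × 0.990423 × 1.023934 = 504.9 W/m².

Q̄ ≈ 505 W/m²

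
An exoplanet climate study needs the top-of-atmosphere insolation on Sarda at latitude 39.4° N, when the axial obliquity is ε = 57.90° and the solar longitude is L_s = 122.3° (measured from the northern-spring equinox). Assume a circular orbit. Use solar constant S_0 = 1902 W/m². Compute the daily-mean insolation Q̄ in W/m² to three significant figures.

Solar declination: sin δ = sin ε · sin L_s = sin 57.90° × sin 122.3° = 0.71604, so δ = +45.728°.
cos h₀ = −tan(+39.4°) tan(+45.728°) = -0.8426, h₀ = 2.5728 rad.
Bracket: h₀ sin ϕ sin δ + cos ϕ cos δ sin h₀ = 2.5728×0.63473×0.71604 + 0.77273×0.69806×0.53859 = 1.169317 + 0.290522 = 1.459839.
Q̄ = (S_0/π) × [bracket] = (1902/π) × 1.459839 = 883.8 W/m².

Q̄ ≈ 884 W/m²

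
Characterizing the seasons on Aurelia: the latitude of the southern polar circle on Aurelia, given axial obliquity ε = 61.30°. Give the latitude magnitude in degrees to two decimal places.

The polar circle is the lowest latitude that experiences at least one full rotation of continuous darkness at the northern-summer solstice; it lies at |φ| = 90° − ε = 90° − 61.30° = 28.70°.

28.70°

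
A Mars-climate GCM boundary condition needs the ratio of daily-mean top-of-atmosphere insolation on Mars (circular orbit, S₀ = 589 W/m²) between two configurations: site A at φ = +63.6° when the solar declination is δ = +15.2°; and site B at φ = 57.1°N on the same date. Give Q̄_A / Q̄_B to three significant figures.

Q̄_A / Q̄_B ≈ 0.942

— Configuration A (φ=+63.6°):
cos H₀ = −tan(+63.6°) tan(+15.200°) = -0.5473, H₀ = 2.1500 rad.
Bracket: H₀ sin φ sin δ + cos φ cos δ sin H₀ = 2.1500×0.89571×0.26219 + 0.44464×0.96502×0.83692 = 0.504919 + 0.359111 = 0.864030.
Q̄ = (S₀/π) × [bracket] = (589/π) × 0.864030 = 161.99 W/m².
— Configuration B (φ=+57.1°):
cos H₀ = −tan(+57.1°) tan(+15.200°) = -0.4200, H₀ = 2.0042 rad.
Bracket: H₀ sin φ sin δ + cos φ cos δ sin H₀ = 2.0042×0.83962×0.26219 + 0.54317×0.96502×0.90754 = 0.441205 + 0.475705 = 0.916910.
Q̄ = (S₀/π) × [bracket] = (589/π) × 0.916910 = 171.91 W/m².
Ratio Q̄_A / Q̄_B = 161.99 / 171.91 = 0.9423.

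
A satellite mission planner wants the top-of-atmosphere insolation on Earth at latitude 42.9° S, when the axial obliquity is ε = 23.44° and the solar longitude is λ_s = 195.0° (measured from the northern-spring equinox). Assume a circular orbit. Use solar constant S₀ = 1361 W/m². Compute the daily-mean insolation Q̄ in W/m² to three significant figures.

Solar declination: sin δ = sin ε · sin λ_s = sin 23.44° × sin 195.0° = -0.10296, so δ = -5.909°.
cos H₀ = −tan(-42.9°) tan(-5.909°) = -0.0962, H₀ = 1.6671 rad.
Bracket: H₀ sin φ sin δ + cos φ cos δ sin H₀ = 1.6671×-0.68072×-0.10296 + 0.73254×0.99469×0.99536 = 0.116842 + 0.725269 = 0.842111.
Q̄ = (S₀/π) × [bracket] = (1361/π) × 0.842111 = 364.8 W/m².

Q̄ ≈ 365 W/m²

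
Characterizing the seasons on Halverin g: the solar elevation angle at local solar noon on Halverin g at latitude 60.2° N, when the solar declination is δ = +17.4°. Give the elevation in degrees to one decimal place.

47.2°

At local noon the hour angle is zero, so the zenith angle equals |φ − δ| = |+60.2° − (+17.400°)| = 42.800°.
Elevation = 90° − 42.800° = 47.2°.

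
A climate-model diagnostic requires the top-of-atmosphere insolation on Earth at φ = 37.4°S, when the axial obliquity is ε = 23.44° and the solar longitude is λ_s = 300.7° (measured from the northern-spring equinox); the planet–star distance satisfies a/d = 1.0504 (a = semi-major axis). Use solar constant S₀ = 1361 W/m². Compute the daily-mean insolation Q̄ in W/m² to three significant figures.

Q̄ ≈ 527 W/m²

Solar declination: sin δ = sin ε · sin λ_s = sin 23.44° × sin 300.7° = -0.34204, so δ = -20.001°.
cos H₀ = −tan(-37.4°) tan(-20.001°) = -0.2783, H₀ = 1.8528 rad.
Bracket: H₀ sin φ sin δ + cos φ cos δ sin H₀ = 1.8528×-0.60738×-0.34204 + 0.79441×0.93969×0.96050 = 0.384916 + 0.717012 = 1.101928.
Inverse-square distance factor (a/d)² = 1.0504² = 1.103340.
Q̄ = (S₀/π) × 1.103340 × [bracket] = (1361/π) × 1.103340 × 1.101928 = 526.7 W/m².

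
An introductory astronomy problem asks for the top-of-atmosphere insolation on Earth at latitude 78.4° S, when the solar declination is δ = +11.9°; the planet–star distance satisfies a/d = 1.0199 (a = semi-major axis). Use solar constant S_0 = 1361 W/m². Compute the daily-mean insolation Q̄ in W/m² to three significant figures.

Q̄ ≈ 0.00 W/m²

cos h₀ = −tan(-78.4°) tan(+11.900°) = 1.0266 ≥ 1 ⇒ polar night, h₀ = 0 and Q̄ = 0.
Inverse-square distance factor (a/d)² = 1.0199² = 1.040196.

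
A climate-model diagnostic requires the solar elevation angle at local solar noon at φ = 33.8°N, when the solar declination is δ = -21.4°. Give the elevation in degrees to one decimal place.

At local noon the hour angle is zero, so the zenith angle equals |φ − δ| = |+33.8° − (-21.400°)| = 55.200°.
Elevation = 90° − 55.200° = 34.8°.

34.8°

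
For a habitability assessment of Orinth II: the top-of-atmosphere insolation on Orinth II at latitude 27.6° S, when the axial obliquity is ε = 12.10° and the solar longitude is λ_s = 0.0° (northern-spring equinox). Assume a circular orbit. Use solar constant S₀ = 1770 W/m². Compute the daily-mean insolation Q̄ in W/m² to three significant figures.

Solar declination: sin δ = sin ε · sin λ_s = sin 12.10° × sin 0.0° = 0.00000, so δ = +0.000°.
cos H₀ = −tan(-27.6°) tan(+0.000°) = 0.0000, H₀ = 1.5708 rad.
Bracket: H₀ sin φ sin δ + cos φ cos δ sin H₀ = 1.5708×-0.46330×0.00000 + 0.88620×1.00000×1.00000 = -0.000000 + 0.886200 = 0.886200.
Q̄ = (S₀/π) × [bracket] = (1770/π) × 0.886200 = 499.3 W/m².

Q̄ ≈ 499 W/m²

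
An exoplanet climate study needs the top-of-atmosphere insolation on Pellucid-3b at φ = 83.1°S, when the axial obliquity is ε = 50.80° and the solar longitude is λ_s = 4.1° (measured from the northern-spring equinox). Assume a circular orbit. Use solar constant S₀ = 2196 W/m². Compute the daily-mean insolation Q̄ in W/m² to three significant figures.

Solar declination: sin δ = sin ε · sin λ_s = sin 50.80° × sin 4.1° = 0.05541, so δ = +3.176°.
cos H₀ = −tan(-83.1°) tan(+3.176°) = 0.4586, H₀ = 1.0944 rad.
Bracket: H₀ sin φ sin δ + cos φ cos δ sin H₀ = 1.0944×-0.99276×0.05541 + 0.12014×0.99846×0.88866 = -0.060202 + 0.106599 = 0.046397.
Q̄ = (S₀/π) × [bracket] = (2196/π) × 0.046397 = 32.43 W/m².

Q̄ ≈ 32.4 W/m²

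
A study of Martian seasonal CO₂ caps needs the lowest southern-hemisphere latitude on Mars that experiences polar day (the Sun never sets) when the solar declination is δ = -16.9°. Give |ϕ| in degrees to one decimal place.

|ϕ| = 73.1°

Polar day requires cos h₀ = −tan ϕ tan δ ≤ −1, i.e. tan ϕ tan δ ≥ 1.
The boundary is |tan ϕ| · |tan δ| = 1, so |ϕ| = 90° − |δ| = 90° − 16.9° = 73.1° in the southern hemisphere.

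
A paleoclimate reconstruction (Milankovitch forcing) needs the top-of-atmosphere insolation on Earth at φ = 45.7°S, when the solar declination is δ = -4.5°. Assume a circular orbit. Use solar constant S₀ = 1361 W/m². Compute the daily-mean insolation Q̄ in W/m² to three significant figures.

Q̄ ≈ 341 W/m²

cos H₀ = −tan(-45.7°) tan(-4.500°) = -0.0806, H₀ = 1.6515 rad.
Bracket: H₀ sin φ sin δ + cos φ cos δ sin H₀ = 1.6515×-0.71569×-0.07846 + 0.69842×0.99692×0.99674 = 0.092737 + 0.693999 = 0.786736.
Q̄ = (S₀/π) × [bracket] = (1361/π) × 0.786736 = 340.8 W/m².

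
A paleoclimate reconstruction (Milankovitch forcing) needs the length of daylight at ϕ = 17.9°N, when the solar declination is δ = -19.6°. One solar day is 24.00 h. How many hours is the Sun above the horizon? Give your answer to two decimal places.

cos h₀ = −tan ϕ · tan δ = −tan(+17.9°) × tan(-19.600°) = 0.1150, so h₀ = 1.4555 rad = 83.40°.
Daylight = 2h₀/(2π) × 24.00 h = (1.4555/π) × 24.00 = 11.12 h.

11.12 h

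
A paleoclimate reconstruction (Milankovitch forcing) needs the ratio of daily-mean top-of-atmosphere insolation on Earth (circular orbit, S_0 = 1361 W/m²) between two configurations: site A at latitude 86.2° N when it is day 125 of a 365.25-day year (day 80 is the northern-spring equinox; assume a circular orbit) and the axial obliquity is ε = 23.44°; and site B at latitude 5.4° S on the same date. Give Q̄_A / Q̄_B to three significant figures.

— Configuration A (ϕ=+86.2°):
Solar longitude: L_s = 360° × (125 − 80)/365.25 = 44.353°.
sin δ = sin 23.44° × sin 44.353° = 0.27809, so δ = +16.146°.
cos h₀ = −tan(+86.2°) tan(+16.146°) = -4.3587 ≤ −1 ⇒ polar day, h₀ = π.
Bracket: h₀ sin ϕ sin δ + cos ϕ cos δ sin h₀ = 3.1416×0.99780×0.27809 + 0.06627×0.96056×0.00000 = 0.871726 + 0.000000 = 0.871726.
Q̄ = (S_0/π) × [bracket] = (1361/π) × 0.871726 = 377.65 W/m².
— Configuration B (ϕ=-5.4°):
cos h₀ = −tan(-5.4°) tan(+16.146°) = 0.0274, h₀ = 1.5434 rad.
Bracket: h₀ sin ϕ sin δ + cos ϕ cos δ sin h₀ = 1.5434×-0.09411×0.27809 + 0.99556×0.96056×0.99963 = -0.040392 + 0.955941 = 0.915549.
Q̄ = (S_0/π) × [bracket] = (1361/π) × 0.915549 = 396.63 W/m².
Ratio Q̄_A / Q̄_B = 377.65 / 396.63 = 0.9521.

Q̄_A / Q̄_B ≈ 0.952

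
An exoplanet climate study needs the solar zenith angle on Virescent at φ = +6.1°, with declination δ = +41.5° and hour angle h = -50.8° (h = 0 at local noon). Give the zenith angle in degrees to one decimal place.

θ_z = 57.2°

cos θ_z = sin φ sin δ + cos φ cos δ cos h = 0.070413 + 0.470682 = 0.541095.
θ_z = arccos(0.541095) = 57.2°.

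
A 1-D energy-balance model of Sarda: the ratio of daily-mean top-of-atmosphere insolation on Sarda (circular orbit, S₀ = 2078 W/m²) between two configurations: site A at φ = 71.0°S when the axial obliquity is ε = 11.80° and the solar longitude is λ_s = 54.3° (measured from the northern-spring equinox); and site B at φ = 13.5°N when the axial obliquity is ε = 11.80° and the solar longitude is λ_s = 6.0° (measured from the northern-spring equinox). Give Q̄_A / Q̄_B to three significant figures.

— Configuration A (φ=-71.0°):
Solar declination: sin δ = sin ε · sin λ_s = sin 11.80° × sin 54.3° = 0.16607, so δ = +9.559°.
cos H₀ = −tan(-71.0°) tan(+9.559°) = 0.4891, H₀ = 1.0598 rad.
Bracket: H₀ sin φ sin δ + cos φ cos δ sin H₀ = 1.0598×-0.94552×0.16607 + 0.32557×0.98611×0.87223 = -0.166412 + 0.280028 = 0.113616.
Q̄ = (S₀/π) × [bracket] = (2078/π) × 0.113616 = 75.151 W/m².
— Configuration B (φ=+13.5°):
Solar declination: sin δ = sin ε · sin λ_s = sin 11.80° × sin 6.0° = 0.02138, so δ = +1.225°.
cos H₀ = −tan(+13.5°) tan(+1.225°) = -0.0051, H₀ = 1.5759 rad.
Bracket: H₀ sin φ sin δ + cos φ cos δ sin H₀ = 1.5759×0.23345×0.02138 + 0.97237×0.99977×0.99999 = 0.007866 + 0.972137 = 0.980003.
Q̄ = (S₀/π) × [bracket] = (2078/π) × 0.980003 = 648.22 W/m².
Ratio Q̄_A / Q̄_B = 75.151 / 648.22 = 0.1159.

Q̄_A / Q̄_B ≈ 0.116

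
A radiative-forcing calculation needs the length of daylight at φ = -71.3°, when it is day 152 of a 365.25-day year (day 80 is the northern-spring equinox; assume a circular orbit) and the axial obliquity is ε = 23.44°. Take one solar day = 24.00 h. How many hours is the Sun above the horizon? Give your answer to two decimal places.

Solar longitude: λ_s = 360° × (152 − 80)/365.25 = 70.965°.
sin δ = sin 23.44° × sin 70.965° = 0.37604, so δ = +22.088°.
cos H₀ = −tan φ · tan δ = 1.1990 ≥ 1, so the Sun never rises (polar night) and H₀ = 0.
Daylight = 2H₀/(2π) × 24.00 h = (0.0000/π) × 24.00 = 0.00 h.

0.00 h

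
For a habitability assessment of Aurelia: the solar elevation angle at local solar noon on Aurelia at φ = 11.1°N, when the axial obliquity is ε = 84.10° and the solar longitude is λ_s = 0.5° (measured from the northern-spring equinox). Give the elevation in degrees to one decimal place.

Solar declination: sin δ = sin ε · sin λ_s = sin 84.10° × sin 0.5° = 0.00868, so δ = +0.497°.
At local noon the hour angle is zero, so the zenith angle equals |φ − δ| = |+11.1° − (+0.497°)| = 10.603°.
Elevation = 90° − 10.603° = 79.4°.

79.4°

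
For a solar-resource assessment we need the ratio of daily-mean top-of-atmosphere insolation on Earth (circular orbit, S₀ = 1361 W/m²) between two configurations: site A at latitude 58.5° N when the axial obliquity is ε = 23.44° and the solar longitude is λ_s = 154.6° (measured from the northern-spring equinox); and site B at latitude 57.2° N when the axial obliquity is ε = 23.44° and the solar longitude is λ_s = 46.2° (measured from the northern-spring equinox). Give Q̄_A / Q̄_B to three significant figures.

— Configuration A (φ=+58.5°):
Solar declination: sin δ = sin ε · sin λ_s = sin 23.44° × sin 154.6° = 0.17063, so δ = +9.824°.
cos H₀ = −tan(+58.5°) tan(+9.824°) = -0.2826, H₀ = 1.8573 rad.
Bracket: H₀ sin φ sin δ + cos φ cos δ sin H₀ = 1.8573×0.85264×0.17063 + 0.52250×0.98534×0.95924 = 0.270211 + 0.493855 = 0.764066.
Q̄ = (S₀/π) × [bracket] = (1361/π) × 0.764066 = 331.01 W/m².
— Configuration B (φ=+57.2°):
Solar declination: sin δ = sin ε · sin λ_s = sin 23.44° × sin 46.2° = 0.28711, so δ = +16.685°.
cos H₀ = −tan(+57.2°) tan(+16.685°) = -0.4651, H₀ = 2.0545 rad.
Bracket: H₀ sin φ sin δ + cos φ cos δ sin H₀ = 2.0545×0.84057×0.28711 + 0.54171×0.95790×0.88527 = 0.495825 + 0.459370 = 0.955195.
Q̄ = (S₀/π) × [bracket] = (1361/π) × 0.955195 = 413.81 W/m².
Ratio Q̄_A / Q̄_B = 331.01 / 413.81 = 0.7999.

Q̄_A / Q̄_B ≈ 0.800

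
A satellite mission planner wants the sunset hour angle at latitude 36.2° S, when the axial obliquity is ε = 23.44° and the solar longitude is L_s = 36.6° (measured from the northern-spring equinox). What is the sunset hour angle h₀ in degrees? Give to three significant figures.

Solar declination: sin δ = sin ε · sin L_s = sin 23.44° × sin 36.6° = 0.23717, so δ = +13.720°.
cos h₀ = −tan ϕ · tan δ = −tan(-36.2°) × tan(+13.720°) = 0.1787, so h₀ = 1.3912 rad = 79.71°.

h₀ = 79.7°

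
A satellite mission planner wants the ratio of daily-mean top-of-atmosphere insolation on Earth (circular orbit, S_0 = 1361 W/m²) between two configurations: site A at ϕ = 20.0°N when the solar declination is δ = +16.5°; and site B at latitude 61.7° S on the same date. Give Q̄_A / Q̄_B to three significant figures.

— Configuration A (ϕ=+20.0°):
cos h₀ = −tan(+20.0°) tan(+16.500°) = -0.1078, h₀ = 1.6788 rad.
Bracket: h₀ sin ϕ sin δ + cos ϕ cos δ sin h₀ = 1.6788×0.34202×0.28402 + 0.93969×0.95882×0.99417 = 0.163080 + 0.895741 = 1.058821.
Q̄ = (S_0/π) × [bracket] = (1361/π) × 1.058821 = 458.70 W/m².
— Configuration B (ϕ=-61.7°):
cos h₀ = −tan(-61.7°) tan(+16.500°) = 0.5501, h₀ = 0.9883 rad.
Bracket: h₀ sin ϕ sin δ + cos ϕ cos δ sin h₀ = 0.9883×-0.88048×0.28402 + 0.47409×0.95882×0.83508 = -0.247148 + 0.379600 = 0.132452.
Q̄ = (S_0/π) × [bracket] = (1361/π) × 0.132452 = 57.381 W/m².
Ratio Q̄_A / Q̄_B = 458.70 / 57.381 = 7.994.

Q̄_A / Q̄_B ≈ 7.99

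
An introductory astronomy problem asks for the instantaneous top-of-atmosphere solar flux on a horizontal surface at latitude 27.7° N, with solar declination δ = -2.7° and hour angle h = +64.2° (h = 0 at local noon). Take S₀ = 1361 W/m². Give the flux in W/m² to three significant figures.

cos θ_z = sin φ sin δ + cos φ cos δ cos h = -0.021897 + 0.384923 = 0.363026.
Flux = S₀ · cos θ_z = 1361 × 0.363026 = 494.1 W/m².

494 W/m²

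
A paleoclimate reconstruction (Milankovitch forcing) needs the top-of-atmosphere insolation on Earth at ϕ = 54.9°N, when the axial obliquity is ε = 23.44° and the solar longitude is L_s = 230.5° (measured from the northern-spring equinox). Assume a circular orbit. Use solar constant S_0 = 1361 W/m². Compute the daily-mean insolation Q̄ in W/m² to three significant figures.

Solar declination: sin δ = sin ε · sin L_s = sin 23.44° × sin 230.5° = -0.30694, so δ = -17.875°.
cos h₀ = −tan(+54.9°) tan(-17.875°) = 0.4589, h₀ = 1.0941 rad.
Bracket: h₀ sin ϕ sin δ + cos ϕ cos δ sin h₀ = 1.0941×0.81815×-0.30694 + 0.57501×0.95173×0.88849 = -0.274754 + 0.486230 = 0.211476.
Q̄ = (S_0/π) × [bracket] = (1361/π) × 0.211476 = 91.62 W/m².

Q̄ ≈ 91.6 W/m²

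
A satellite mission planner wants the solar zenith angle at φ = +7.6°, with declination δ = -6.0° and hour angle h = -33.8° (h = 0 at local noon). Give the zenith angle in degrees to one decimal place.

θ_z = 36.4°

cos θ_z = sin φ sin δ + cos φ cos δ cos h = -0.013825 + 0.819172 = 0.805347.
θ_z = arccos(0.805347) = 36.4°.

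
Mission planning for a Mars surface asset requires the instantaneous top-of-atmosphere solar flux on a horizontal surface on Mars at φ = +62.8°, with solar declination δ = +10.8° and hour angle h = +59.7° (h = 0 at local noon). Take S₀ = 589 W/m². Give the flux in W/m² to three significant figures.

cos θ_z = sin φ sin δ + cos φ cos δ cos h = 0.166660 + 0.226534 = 0.393194.
Flux = S₀ · cos θ_z = 589 × 0.393194 = 231.6 W/m².

232 W/m²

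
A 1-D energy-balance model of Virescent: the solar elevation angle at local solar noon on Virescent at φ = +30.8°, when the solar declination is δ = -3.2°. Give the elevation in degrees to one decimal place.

At local noon the hour angle is zero, so the zenith angle equals |φ − δ| = |+30.8° − (-3.200°)| = 34.000°.
Elevation = 90° − 34.000° = 56.0°.

56.0°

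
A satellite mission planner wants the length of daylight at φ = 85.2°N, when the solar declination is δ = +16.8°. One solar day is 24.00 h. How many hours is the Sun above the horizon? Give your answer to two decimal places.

24.00 h

Sunrise equation: cos H₀ = −tan φ · tan δ = -3.5954 ≤ −1, so the Sun never sets (polar day) and H₀ = π.
Daylight = 2H₀/(2π) × 24.00 h = (3.1416/π) × 24.00 = 24.00 h.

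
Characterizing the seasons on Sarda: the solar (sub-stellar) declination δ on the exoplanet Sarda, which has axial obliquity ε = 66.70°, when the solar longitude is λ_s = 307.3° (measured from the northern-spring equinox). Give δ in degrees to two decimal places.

δ = -46.94°

sin δ = sin ε · sin λ_s = sin 66.70° × sin 307.3° = -0.730600.
δ = arcsin(-0.730600) = -46.94°.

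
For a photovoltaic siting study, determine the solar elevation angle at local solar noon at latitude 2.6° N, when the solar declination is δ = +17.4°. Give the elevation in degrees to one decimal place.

At local noon the hour angle is zero, so the zenith angle equals |φ − δ| = |+2.6° − (+17.400°)| = 14.800°.
Elevation = 90° − 14.800° = 75.2°.

75.2°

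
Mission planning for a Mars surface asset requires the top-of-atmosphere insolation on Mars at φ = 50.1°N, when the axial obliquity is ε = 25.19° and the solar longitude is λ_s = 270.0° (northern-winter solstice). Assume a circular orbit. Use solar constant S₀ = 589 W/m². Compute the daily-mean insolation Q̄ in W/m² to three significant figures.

Solar declination: sin δ = sin ε · sin λ_s = sin 25.19° × sin 270.0° = -0.42562, so δ = -25.190°.
cos H₀ = −tan(+50.1°) tan(-25.190°) = 0.5625, H₀ = 0.9733 rad.
Bracket: H₀ sin φ sin δ + cos φ cos δ sin H₀ = 0.9733×0.76717×-0.42562 + 0.64145×0.90490×0.82677 = -0.317805 + 0.479897 = 0.162092.
Q̄ = (S₀/π) × [bracket] = (589/π) × 0.162092 = 30.39 W/m².

Q̄ ≈ 30.4 W/m²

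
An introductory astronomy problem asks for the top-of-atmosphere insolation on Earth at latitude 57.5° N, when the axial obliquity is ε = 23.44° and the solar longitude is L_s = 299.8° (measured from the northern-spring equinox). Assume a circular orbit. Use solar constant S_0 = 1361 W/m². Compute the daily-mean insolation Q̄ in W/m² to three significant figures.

Q̄ ≈ 57.9 W/m²

Solar declination: sin δ = sin ε · sin L_s = sin 23.44° × sin 299.8° = -0.34519, so δ = -20.193°.
cos h₀ = −tan(+57.5°) tan(-20.193°) = 0.5773, h₀ = 0.9554 rad.
Bracket: h₀ sin ϕ sin δ + cos ϕ cos δ sin h₀ = 0.9554×0.84339×-0.34519 + 0.53730×0.93853×0.81652 = -0.278145 + 0.411748 = 0.133603.
Q̄ = (S_0/π) × [bracket] = (1361/π) × 0.133603 = 57.88 W/m².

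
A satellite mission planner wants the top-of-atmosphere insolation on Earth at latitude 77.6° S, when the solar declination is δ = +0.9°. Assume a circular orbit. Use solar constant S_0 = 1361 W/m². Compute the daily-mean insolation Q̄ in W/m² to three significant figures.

Q̄ ≈ 82.8 W/m²

cos h₀ = −tan(-77.6°) tan(+0.900°) = 0.0714, h₀ = 1.4993 rad.
Bracket: h₀ sin ϕ sin δ + cos ϕ cos δ sin h₀ = 1.4993×-0.97667×0.01571 + 0.21474×0.99988×0.99744 = -0.023004 + 0.214165 = 0.191161.
Q̄ = (S_0/π) × [bracket] = (1361/π) × 0.191161 = 82.81 W/m².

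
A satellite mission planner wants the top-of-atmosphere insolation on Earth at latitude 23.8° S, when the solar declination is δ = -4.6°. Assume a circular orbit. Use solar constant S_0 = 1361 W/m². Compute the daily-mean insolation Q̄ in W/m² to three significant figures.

cos h₀ = −tan(-23.8°) tan(-4.600°) = -0.0355, h₀ = 1.6063 rad.
Bracket: h₀ sin ϕ sin δ + cos ϕ cos δ sin h₀ = 1.6063×-0.40355×-0.08020 + 0.91496×0.99678×0.99937 = 0.051987 + 0.911439 = 0.963426.
Q̄ = (S_0/π) × [bracket] = (1361/π) × 0.963426 = 417.4 W/m².

Q̄ ≈ 417 W/m²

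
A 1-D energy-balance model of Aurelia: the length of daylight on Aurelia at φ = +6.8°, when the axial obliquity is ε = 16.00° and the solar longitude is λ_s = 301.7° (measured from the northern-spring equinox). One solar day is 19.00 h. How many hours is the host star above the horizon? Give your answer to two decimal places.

Solar declination: sin δ = sin ε · sin λ_s = sin 16.00° × sin 301.7° = -0.23452, so δ = -13.563°.
cos H₀ = −tan φ · tan δ = −tan(+6.8°) × tan(-13.563°) = 0.0288, so H₀ = 1.5420 rad = 88.35°.
Daylight = 2H₀/(2π) × 19.00 h = (1.5420/π) × 19.00 = 9.33 h.

9.33 h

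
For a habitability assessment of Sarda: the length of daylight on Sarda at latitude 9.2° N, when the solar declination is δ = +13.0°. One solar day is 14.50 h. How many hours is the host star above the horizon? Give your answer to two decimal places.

7.42 h

cos h₀ = −tan ϕ · tan δ = −tan(+9.2°) × tan(+13.000°) = -0.0374, so h₀ = 1.6082 rad = 92.14°.
Daylight = 2h₀/(2π) × 14.50 h = (1.6082/π) × 14.50 = 7.42 h.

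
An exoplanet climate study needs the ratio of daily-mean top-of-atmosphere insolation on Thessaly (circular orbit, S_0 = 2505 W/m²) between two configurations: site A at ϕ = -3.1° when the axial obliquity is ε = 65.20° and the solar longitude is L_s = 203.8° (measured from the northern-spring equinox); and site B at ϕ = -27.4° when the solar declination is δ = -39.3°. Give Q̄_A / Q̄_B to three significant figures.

— Configuration A (ϕ=-3.1°):
Solar declination: sin δ = sin ε · sin L_s = sin 65.20° × sin 203.8° = -0.36633, so δ = -21.489°.
cos h₀ = −tan(-3.1°) tan(-21.489°) = -0.0213, h₀ = 1.5921 rad.
Bracket: h₀ sin ϕ sin δ + cos ϕ cos δ sin h₀ = 1.5921×-0.05408×-0.36633 + 0.99854×0.93049×0.99977 = 0.031541 + 0.928918 = 0.960459.
Q̄ = (S_0/π) × [bracket] = (2505/π) × 0.960459 = 765.84 W/m².
— Configuration B (ϕ=-27.4°):
cos h₀ = −tan(-27.4°) tan(-39.300°) = -0.4243, h₀ = 2.0089 rad.
Bracket: h₀ sin ϕ sin δ + cos ϕ cos δ sin h₀ = 2.0089×-0.46020×-0.63338 + 0.88782×0.77384×0.90554 = 0.585557 + 0.622134 = 1.207691.
Q̄ = (S_0/π) × [bracket] = (2505/π) × 1.207691 = 962.97 W/m².
Ratio Q̄_A / Q̄_B = 765.84 / 962.97 = 0.7953.

Q̄_A / Q̄_B ≈ 0.795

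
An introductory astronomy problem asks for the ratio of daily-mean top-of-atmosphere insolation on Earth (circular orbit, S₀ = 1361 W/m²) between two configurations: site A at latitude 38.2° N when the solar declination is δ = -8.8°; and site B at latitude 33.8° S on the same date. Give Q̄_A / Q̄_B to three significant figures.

— Configuration A (φ=+38.2°):
cos H₀ = −tan(+38.2°) tan(-8.800°) = 0.1218, H₀ = 1.4487 rad.
Bracket: H₀ sin φ sin δ + cos φ cos δ sin H₀ = 1.4487×0.61841×-0.15299 + 0.78586×0.98823×0.99255 = -0.137062 + 0.770825 = 0.633763.
Q̄ = (S₀/π) × [bracket] = (1361/π) × 0.633763 = 274.56 W/m².
— Configuration B (φ=-33.8°):
cos H₀ = −tan(-33.8°) tan(-8.800°) = -0.1036, H₀ = 1.6746 rad.
Bracket: H₀ sin φ sin δ + cos φ cos δ sin H₀ = 1.6746×-0.55630×-0.15299 + 0.83098×0.98823×0.99462 = 0.142522 + 0.816781 = 0.959303.
Q̄ = (S₀/π) × [bracket] = (1361/π) × 0.959303 = 415.59 W/m².
Ratio Q̄_A / Q̄_B = 274.56 / 415.59 = 0.6607.

Q̄_A / Q̄_B ≈ 0.661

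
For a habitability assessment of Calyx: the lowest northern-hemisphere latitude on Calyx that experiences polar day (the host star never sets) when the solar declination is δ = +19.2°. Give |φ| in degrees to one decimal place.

Polar day requires cos H₀ = −tan φ tan δ ≤ −1, i.e. tan φ tan δ ≥ 1.
The boundary is |tan φ| · |tan δ| = 1, so |φ| = 90° − |δ| = 90° − 19.2° = 70.8° in the northern hemisphere.

|φ| = 70.8°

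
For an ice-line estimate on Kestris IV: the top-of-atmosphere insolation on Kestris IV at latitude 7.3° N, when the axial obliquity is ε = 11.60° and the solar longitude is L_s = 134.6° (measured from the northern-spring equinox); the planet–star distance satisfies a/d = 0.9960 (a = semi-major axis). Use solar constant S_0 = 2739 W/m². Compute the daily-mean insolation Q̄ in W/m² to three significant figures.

Q̄ ≈ 874 W/m²

Solar declination: sin δ = sin ε · sin L_s = sin 11.60° × sin 134.6° = 0.14317, so δ = +8.231°.
cos h₀ = −tan(+7.3°) tan(+8.231°) = -0.0185, h₀ = 1.5893 rad.
Bracket: h₀ sin ϕ sin δ + cos ϕ cos δ sin h₀ = 1.5893×0.12706×0.14317 + 0.99189×0.98970×0.99983 = 0.028911 + 0.981507 = 1.010418.
Inverse-square distance factor (a/d)² = 0.9960² = 0.992016.
Q̄ = (S_0/π) × 0.992016 × [bracket] = (2739/π) × 0.992016 × 1.010418 = 873.9 W/m².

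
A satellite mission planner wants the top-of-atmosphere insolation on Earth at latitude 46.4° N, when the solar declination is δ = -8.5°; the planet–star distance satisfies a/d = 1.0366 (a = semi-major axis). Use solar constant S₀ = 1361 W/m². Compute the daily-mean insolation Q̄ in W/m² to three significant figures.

cos H₀ = −tan(+46.4°) tan(-8.500°) = 0.1569, H₀ = 1.4132 rad.
Bracket: H₀ sin φ sin δ + cos φ cos δ sin H₀ = 1.4132×0.72417×-0.14781 + 0.68962×0.98902×0.98761 = -0.151268 + 0.673597 = 0.522329.
Inverse-square distance factor (a/d)² = 1.0366² = 1.074540.
Q̄ = (S₀/π) × 1.074540 × [bracket] = (1361/π) × 1.074540 × 0.522329 = 243.2 W/m².

Q̄ ≈ 243 W/m²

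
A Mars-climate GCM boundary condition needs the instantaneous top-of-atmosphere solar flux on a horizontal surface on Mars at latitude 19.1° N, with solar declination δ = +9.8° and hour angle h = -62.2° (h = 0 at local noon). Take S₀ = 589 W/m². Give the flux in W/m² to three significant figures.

289 W/m²

cos θ_z = sin φ sin δ + cos φ cos δ cos h = 0.055696 + 0.434281 = 0.489977.
Flux = S₀ · cos θ_z = 589 × 0.489977 = 288.6 W/m².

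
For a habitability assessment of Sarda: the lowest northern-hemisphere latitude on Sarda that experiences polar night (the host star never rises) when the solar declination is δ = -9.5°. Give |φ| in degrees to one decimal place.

|φ| = 80.5°

Polar night requires cos H₀ = −tan φ tan δ ≥ 1, i.e. tan φ tan δ ≤ −1.
The boundary is |tan φ| · |tan δ| = 1, so |φ| = 90° − |δ| = 90° − 9.5° = 80.5° in the northern hemisphere.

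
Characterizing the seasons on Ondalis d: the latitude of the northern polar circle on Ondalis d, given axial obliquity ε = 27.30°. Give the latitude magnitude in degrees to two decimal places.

62.70°

The polar circle is the lowest latitude that experiences at least one full rotation of continuous daylight at the northern-summer solstice; it lies at |ϕ| = 90° − ε = 90° − 27.30° = 62.70°.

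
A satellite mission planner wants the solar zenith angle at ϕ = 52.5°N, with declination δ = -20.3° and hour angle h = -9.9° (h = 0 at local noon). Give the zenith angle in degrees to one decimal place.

θ_z = 73.3°

cos θ_z = sin ϕ sin δ + cos ϕ cos δ cos h = -0.275243 + 0.562449 = 0.287206.
θ_z = arccos(0.287206) = 73.3°.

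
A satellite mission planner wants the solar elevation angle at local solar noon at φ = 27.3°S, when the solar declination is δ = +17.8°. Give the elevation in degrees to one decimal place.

At local noon the hour angle is zero, so the zenith angle equals |φ − δ| = |-27.3° − (+17.800°)| = 45.100°.
Elevation = 90° − 45.100° = 44.9°.

44.9°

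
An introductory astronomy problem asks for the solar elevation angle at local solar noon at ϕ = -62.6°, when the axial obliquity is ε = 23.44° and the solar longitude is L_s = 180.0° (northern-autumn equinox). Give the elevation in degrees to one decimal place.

Solar declination: sin δ = sin ε · sin L_s = sin 23.44° × sin 180.0° = 0.00000, so δ = +0.000°.
At local noon the hour angle is zero, so the zenith angle equals |ϕ − δ| = |-62.6° − (+0.000°)| = 62.600°.
Elevation = 90° − 62.600° = 27.4°.

27.4°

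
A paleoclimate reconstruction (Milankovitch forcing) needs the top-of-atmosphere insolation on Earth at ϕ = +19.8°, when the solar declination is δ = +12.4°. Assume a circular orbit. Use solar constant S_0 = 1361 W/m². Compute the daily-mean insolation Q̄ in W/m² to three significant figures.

Q̄ ≈ 449 W/m²

cos h₀ = −tan(+19.8°) tan(+12.400°) = -0.0792, h₀ = 1.6500 rad.
Bracket: h₀ sin ϕ sin δ + cos ϕ cos δ sin h₀ = 1.6500×0.33874×0.21474 + 0.94088×0.97667×0.99686 = 0.120023 + 0.916044 = 1.036067.
Q̄ = (S_0/π) × [bracket] = (1361/π) × 1.036067 = 448.8 W/m².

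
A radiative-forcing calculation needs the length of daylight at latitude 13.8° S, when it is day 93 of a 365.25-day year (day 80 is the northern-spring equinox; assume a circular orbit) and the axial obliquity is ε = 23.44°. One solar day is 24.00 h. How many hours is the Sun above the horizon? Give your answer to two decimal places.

Solar longitude: L_s = 360° × (93 − 80)/365.25 = 12.813°.
sin δ = sin 23.44° × sin 12.813° = 0.08822, so δ = +5.061°.
cos h₀ = −tan ϕ · tan δ = −tan(-13.8°) × tan(+5.061°) = 0.0218, so h₀ = 1.5490 rad = 88.75°.
Daylight = 2h₀/(2π) × 24.00 h = (1.5490/π) × 24.00 = 11.83 h.

11.83 h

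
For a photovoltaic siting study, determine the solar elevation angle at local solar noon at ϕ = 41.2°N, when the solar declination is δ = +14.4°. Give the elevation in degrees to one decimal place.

At local noon the hour angle is zero, so the zenith angle equals |ϕ − δ| = |+41.2° − (+14.400°)| = 26.800°.
Elevation = 90° − 26.800° = 63.2°.

63.2°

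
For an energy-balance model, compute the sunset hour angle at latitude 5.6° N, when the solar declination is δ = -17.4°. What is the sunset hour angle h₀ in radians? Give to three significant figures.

cos h₀ = −tan ϕ · tan δ = −tan(+5.6°) × tan(-17.400°) = 0.0307, so h₀ = 1.5401 rad = 88.24°.

h₀ = 1.54 rad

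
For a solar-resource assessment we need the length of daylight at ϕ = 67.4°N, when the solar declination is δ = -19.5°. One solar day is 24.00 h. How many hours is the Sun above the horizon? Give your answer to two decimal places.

cos h₀ = −tan ϕ · tan δ = −tan(+67.4°) × tan(-19.500°) = 0.8507, so h₀ = 0.5535 rad = 31.71°.
Daylight = 2h₀/(2π) × 24.00 h = (0.5535/π) × 24.00 = 4.23 h.

4.23 h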